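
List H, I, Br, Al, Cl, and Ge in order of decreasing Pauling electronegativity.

Cl > Br > I > H > Ge > Al

H is in period 1, group 1; Al is in period 3, group 13; Cl is in period 3, group 17; Ge is in period 4, group 14; Br is in period 4, group 17; I is in period 5, group 17.
EN rises left→right (higher Z_eff, smaller atoms) and falls top→bottom (larger, more shielded atoms).
Neither a single period nor a single group — weigh both effects.
Ge > Al: period and group pull opposite ways; the across-period shift dominates (2.01 vs 1.61).
H > Ge: period and group pull opposite ways; the down-group shift dominates (2.20 vs 2.01).
I > H: period and group pull opposite ways; the across-period shift dominates (2.66 vs 2.20).
Br > I: they share group 17; the group trend gives Br the larger value.
Cl > Br: Cl sits above Br in group 17, so the down-group effect alone puts Cl higher.
Approximate values (Pauling): H 2.20, Al 1.61, Cl 3.16, Ge 2.01, Br 2.96, I 2.66.
So from highest to lowest: Cl > Br > I > H > Ge > Al.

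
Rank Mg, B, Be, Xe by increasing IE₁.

Mg < B < Be < Xe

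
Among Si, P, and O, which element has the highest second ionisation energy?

O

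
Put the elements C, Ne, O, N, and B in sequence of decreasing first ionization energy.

B is in period 2, group 13; C is in period 2, group 14; N is in period 2, group 15; O is in period 2, group 16; Ne is in period 2, group 18.
Removing the outermost electron gets harder across a period and easier down a group.
All lie in period 2; the across-period trend (first ionization energy increases left to right) applies, with the exception below.
Note the exception: N has a higher first ionization energy than O, contrary to the simple trend — pairing an electron in O's 2p⁴ costs repulsion energy, so O ionizes more easily than half-filled N (2p³).
For reference (kJ/mol): B 801, C 1086, N 1402, O 1314, Ne 2081.
So from highest to lowest: Ne > N > O > C > B.

Ne, N, O, C, B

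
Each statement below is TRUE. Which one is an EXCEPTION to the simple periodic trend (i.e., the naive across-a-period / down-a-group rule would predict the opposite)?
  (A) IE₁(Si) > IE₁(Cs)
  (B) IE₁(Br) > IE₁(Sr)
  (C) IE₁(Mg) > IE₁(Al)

The general trend: first ionisation energy increases across a period and decreases down a group.
(A) Si (period 3, group 14) vs Cs (period 6, group 1): the stated order agrees with the simple trend.
(B) Br (period 4, group 17) vs Sr (period 5, group 2): the stated order agrees with the simple trend.
(C) Mg (period 3, group 2) vs Al (period 3, group 13): the stated order contradicts the simple trend.
The exception is (C): Al's single 3p electron is easier to remove than one from Mg's filled 3s².

(C)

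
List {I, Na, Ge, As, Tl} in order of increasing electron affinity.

EA tends to increase across a period and decrease down a group, though the pattern is less regular than for IE or radius.
Here both period and group differ, so the two effects have to be weighed against each other.
Na > Tl: period and group pull opposite ways; the down-group shift dominates (53 vs 19 kJ/mol).
As > Na: the two effects oppose for this pair; the across-period effect wins (78 vs 53 kJ/mol).
Ge > As: this pair runs against the simple trend — see the exception note.
I > Ge: period and group pull opposite ways; the across-period shift dominates (295 vs 119 kJ/mol).
Note the exception: Ge has a higher electron affinity than As, contrary to the simple trend — adding an electron to As's half-filled 4p³ is unfavourable, so Ge (4p²) has the more exothermic EA.
Tabulated electron affinity (kJ/mol): Na 53, Ge 119, As 78, I 295, Tl 19.
So from lowest to highest: Tl < Na < As < Ge < I.

Tl < Na < As < Ge < I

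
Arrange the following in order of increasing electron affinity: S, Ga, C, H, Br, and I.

Ga, H, C, S, I, Br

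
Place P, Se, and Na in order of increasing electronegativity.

Na is in period 3, group 1; P is in period 3, group 15; Se is in period 4, group 16.
Atoms toward the upper right of the periodic table pull bonding electrons most strongly.
Neither a single period nor a single group — weigh both effects.
P > Na: both are in period 3; the period trend gives P the larger value.
Se > P: the two effects oppose for this pair; the across-period effect wins (2.55 vs 2.19).
Tabulated electronegativity (Pauling): Na 0.93, P 2.19, Se 2.55.
So from lowest to highest: Na < P < Se.

Na < P < Se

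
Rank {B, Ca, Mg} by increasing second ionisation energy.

Ca < Mg < B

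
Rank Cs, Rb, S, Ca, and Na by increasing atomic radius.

Na is in period 3, group 1; S is in period 3, group 16; Ca is in period 4, group 2; Rb is in period 5, group 1; Cs is in period 6, group 1.
Radius decreases left→right (rising Z_eff, same n) and increases top→bottom (higher n).
Here both period and group differ, so the two effects have to be weighed against each other.
Na > S: both are in period 3; the period trend gives Na the larger value.
Ca > Na: the two effects oppose for this pair; the down-group effect wins (171 vs 155 pm).
Rb > Ca: both effects reinforce here, so Rb is clearly the larger of the two.
Cs > Rb: they share group 1; the group trend gives Cs the larger value.
Tabulated atomic radius (pm): Na 155, S 103, Ca 171, Rb 210, Cs 232.
So from smallest to largest: S < Na < Ca < Rb < Cs.

S < Na < Ca < Rb < Cs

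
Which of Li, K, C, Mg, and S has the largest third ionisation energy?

The third ionization energy removes an electron from the +2 ion. For each element: Li²⁺ is already 1 electron into the core; K²⁺ is already 1 electron into the core; C²⁺ still has 2 valence electrons; Mg²⁺ is the bare [Ne] core; S²⁺ still has 4 valence electrons.
Usually core removal costs more than valence removal, but here the competition is close: a tightly held n=2 valence electron can cost more to remove than an n=3 core electron, so the actual values have to decide it.
Valence configurations: C²⁺ [He]2s², S²⁺ [Ne]3s²3p².
Tabulated IE_3 (kJ/mol): Li 11815, K 4420, C 4620, Mg 7733, S 3357.
Putting it together, IE_3: S < K < C < Mg < Li.

Li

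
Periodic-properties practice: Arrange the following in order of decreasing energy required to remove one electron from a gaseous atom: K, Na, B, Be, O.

O, Be, B, Na, K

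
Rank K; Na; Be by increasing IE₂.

Be < K < Na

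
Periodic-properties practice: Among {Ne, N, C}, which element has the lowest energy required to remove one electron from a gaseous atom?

C is in period 2, group 14; N is in period 2, group 15; Ne is in period 2, group 18.
IE₁ increases left→right with effective nuclear charge and decreases top→bottom as the valence shell moves farther out.
All lie in period 2, so first ionization energy increases left to right.
The lowest energy required to remove one electron from a gaseous atom among these belongs to C.

C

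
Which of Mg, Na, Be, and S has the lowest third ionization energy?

S

The third ionization energy removes an electron from the +2 ion. For each element: Mg²⁺ is the bare [Ne] core; Na²⁺ is already 1 electron into the core; Be²⁺ is the bare [He] core; S²⁺ still has 4 valence electrons.
Breaking into a closed-shell core is much more expensive than removing a leftover valence electron — Na, Mg and Be have the largest IE_3 here.
The numbers (kJ/mol): Mg 7733, Na 6910, Be 14849, S 3357.
Overall IE_3 order: S < Na < Mg < Be.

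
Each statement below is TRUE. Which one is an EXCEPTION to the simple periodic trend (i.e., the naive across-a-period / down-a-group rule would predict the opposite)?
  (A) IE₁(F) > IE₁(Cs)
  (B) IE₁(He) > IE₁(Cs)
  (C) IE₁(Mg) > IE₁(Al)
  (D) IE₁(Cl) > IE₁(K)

The general trend: IE₁ increases across a period and decreases down a group.
(A) F (period 2, group 17) vs Cs (period 6, group 1): the stated order agrees with the simple trend.
(B) He (period 1, group 18) vs Cs (period 6, group 1): the stated order agrees with the simple trend.
(C) Mg (period 3, group 2) vs Al (period 3, group 13): the stated order contradicts the simple trend.
(D) Cl (period 3, group 17) vs K (period 4, group 1): the stated order agrees with the simple trend.
The exception is (C): Al's single 3p electron is easier to remove than one from Mg's filled 3s².

(C)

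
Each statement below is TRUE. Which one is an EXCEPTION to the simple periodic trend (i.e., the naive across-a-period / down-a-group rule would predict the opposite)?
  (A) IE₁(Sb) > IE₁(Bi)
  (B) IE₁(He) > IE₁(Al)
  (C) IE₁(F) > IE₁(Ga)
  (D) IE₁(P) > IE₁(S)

(D)

The general trend: IE₁ increases across a period and decreases down a group.
(A) Sb (period 5, group 15) vs Bi (period 6, group 15): the stated order agrees with the simple trend.
(B) He (period 1, group 18) vs Al (period 3, group 13): the stated order agrees with the simple trend.
(C) F (period 2, group 17) vs Ga (period 4, group 13): the stated order agrees with the simple trend.
(D) P (period 3, group 15) vs S (period 3, group 16): the stated order contradicts the simple trend.
The exception is (D): S (3p⁴) ionizes more easily than half-filled P (3p³) because the paired 3p electron in S is pushed out by e⁻–e⁻ repulsion.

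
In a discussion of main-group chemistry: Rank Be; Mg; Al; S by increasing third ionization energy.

IE_3 is the cost of taking one more electron from the +2 cation: Be²⁺ is the bare [He] core; Mg²⁺ is the bare [Ne] core; Al²⁺ still has 1 valence electron; S²⁺ still has 4 valence electrons.
Pulling an electron out of a noble-gas core costs far more than removing a remaining valence electron, so Mg and Be sit at the high end of IE_3.
Valence configurations: Al²⁺ [Ne]3s¹, S²⁺ [Ne]3s²3p².
Tabulated IE_3 (kJ/mol): Be 14849, Mg 7733, Al 2745, S 3357.
Hence IE_3: Al < S < Mg < Be.

Al < S < Mg < Be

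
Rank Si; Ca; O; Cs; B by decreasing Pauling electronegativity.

B is in period 2, group 13; O is in period 2, group 16; Si is in period 3, group 14; Ca is in period 4, group 2; Cs is in period 6, group 1.
Electronegativity increases across a period and decreases down a group, tracking effective nuclear charge and atomic size.
These span different periods and groups, so the two trends combine.
Ca > Cs: both effects reinforce here, so Ca is clearly the higher of the two.
Si > Ca: both effects reinforce here, so Si is clearly the higher of the two.
B > Si: period and group pull opposite ways; the down-group shift dominates (2.04 vs 1.90).
O > B: O lies to the right of B in period 2, so the across-period effect alone puts O higher.
Tabulated electronegativity (Pauling): B 2.04, O 3.44, Si 1.90, Ca 1.00, Cs 0.79.
So from highest to lowest: O > B > Si > Ca > Cs.

O, B, Si, Ca, Cs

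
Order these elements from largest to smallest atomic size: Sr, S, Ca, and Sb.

Sr > Ca > Sb > S

S is in period 3, group 16; Ca is in period 4, group 2; Sr is in period 5, group 2; Sb is in period 5, group 15.
Atomic radius shrinks across a period as nuclear charge pulls the same shell inward, and grows down a group as new shells are added.
These span different periods and groups, so the two trends combine.
Sb > S: relative to S, both the across-period and down-group shifts push Sb's atomic radius up.
Ca > Sb: period and group pull opposite ways; the across-period shift dominates (171 vs 140 pm).
Sr > Ca: Sr sits below Ca in group 2, so the down-group effect alone puts Sr larger.
Approximate values (pm): S 103, Ca 171, Sr 185, Sb 140.
So from largest to smallest: Sr > Ca > Sb > S.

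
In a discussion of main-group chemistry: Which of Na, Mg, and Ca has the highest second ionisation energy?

Na

The second ionization energy removes an electron from the +1 ion. For each element: Na⁺ is the bare [Ne] core; Mg⁺ still has 1 valence electron; Ca⁺ still has 1 valence electron.
Breaking into a closed-shell core is much more expensive than removing a leftover valence electron — Na has the largest IE_2 here.
Valence configurations: Mg⁺ [Ne]3s¹, Ca⁺ [Ar]4s¹.
Approximate IE_2 values (kJ/mol): Na 4562, Mg 1451, Ca 1145.
Hence IE_2: Ca < Mg < Na.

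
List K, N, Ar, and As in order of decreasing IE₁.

N is in period 2, group 15; Ar is in period 3, group 18; K is in period 4, group 1; As is in period 4, group 15.
Across a period the outer electron is held more tightly (higher IE₁); down a group it sits in a higher shell, more shielded, and comes off more easily.
Here both period and group differ, so the two effects have to be weighed against each other.
As > K: both are in period 4; the period trend gives As the larger value.
N > As: N sits above As in group 15, so the down-group effect alone puts N higher.
Ar > N: period and group pull opposite ways; the across-period shift dominates (1521 vs 1402 kJ/mol).
Tabulated first ionization energy (kJ/mol): N 1402, Ar 1521, K 419, As 947.
So from highest to lowest: Ar > N > As > K.

Ar > N > As > K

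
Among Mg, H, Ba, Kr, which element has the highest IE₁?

H is in period 1, group 1; Mg is in period 3, group 2; Kr is in period 4, group 18; Ba is in period 6, group 2.
Across a period the outer electron is held more tightly (higher IE₁); down a group it sits in a higher shell, more shielded, and comes off more easily.
Neither a single period nor a single group — weigh both effects.
Mg > Ba: Mg sits above Ba in group 2, so the down-group effect alone puts Mg higher.
H > Mg: period and group pull opposite ways; the down-group shift dominates (1312 vs 738 kJ/mol).
Kr > H: the two effects oppose for this pair; the across-period effect wins (1351 vs 1312 kJ/mol).
Tabulated first ionization energy (kJ/mol): H 1312, Mg 738, Kr 1351, Ba 503.
The highest IE₁ among these belongs to Kr.

Kr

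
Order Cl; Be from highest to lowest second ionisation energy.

Cl > Be

IE_2 is the cost of taking one more electron from the +1 cation: Cl⁺ still has 6 valence electrons; Be⁺ still has 1 valence electron.
All are still removing valence electrons, so compare the +1 ions as you would atoms: IE_2 generally rises across a period (higher Z_eff) and falls down a group (larger shell), subject to the usual subshell exceptions.
Valence configurations: Cl⁺ [Ne]3s²3p⁴, Be⁺ [He]2s¹.
The numbers (kJ/mol): Cl 2298, Be 1757.
Hence IE_2: Be < Cl.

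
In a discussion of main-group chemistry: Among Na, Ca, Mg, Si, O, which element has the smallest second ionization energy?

The second ionization energy removes an electron from the +1 ion. For each element: Na⁺ is the bare [Ne] core; Ca⁺ still has 1 valence electron; Mg⁺ still has 1 valence electron; Si⁺ still has 3 valence electrons; O⁺ still has 5 valence electrons.
Core electrons are held far more tightly than valence electrons, so Na tops the IE_2 order.
Valence configurations: Ca⁺ [Ar]4s¹, Mg⁺ [Ne]3s¹, Si⁺ [Ne]3s²3p¹, O⁺ [He]2s²2p³.
Approximate IE_2 values (kJ/mol): Na 4562, Ca 1145, Mg 1451, Si 1577, O 3388.
Hence IE_2: Ca < Mg < Si < O < Na.

Ca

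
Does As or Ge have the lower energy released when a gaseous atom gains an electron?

Ge is in period 4, group 14; As is in period 4, group 15.
Electron affinity generally becomes more exothermic across a period toward the halogens and less exothermic down a group.
All lie in period 4; the across-period trend (electron affinity increases left to right) applies, with the exception below.
Note the exception: Ge has a higher electron affinity than As, contrary to the simple trend — adding an electron to As's half-filled 4p³ is unfavourable, so Ge (4p²) has the more exothermic EA.
For reference (kJ/mol): Ge 119, As 78.
So As has the lower energy released when a gaseous atom gains an electron (As < Ge).

As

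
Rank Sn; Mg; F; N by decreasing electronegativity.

N is in period 2, group 15; F is in period 2, group 17; Mg is in period 3, group 2; Sn is in period 5, group 14.
Smaller atoms with higher effective nuclear charge are more electronegative.
Neither a single period nor a single group — weigh both effects.
Sn > Mg: period and group pull opposite ways; the across-period shift dominates (1.96 vs 1.31).
N > Sn: relative to Sn, both the across-period and down-group shifts push N's electronegativity up.
F > N: F lies to the right of N in period 2, so the across-period effect alone puts F higher.
For reference (Pauling): N 3.04, F 3.98, Mg 1.31, Sn 1.96.
So from highest to lowest: F > N > Sn > Mg.

F, N, Sn, Mg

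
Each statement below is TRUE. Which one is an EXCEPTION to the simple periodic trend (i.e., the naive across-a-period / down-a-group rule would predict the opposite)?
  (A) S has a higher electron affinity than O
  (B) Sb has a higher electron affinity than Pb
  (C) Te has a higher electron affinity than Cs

The general trend: electron affinity increases across a period and decreases down a group.
(A) S (period 3, group 16) vs O (period 2, group 16): the stated order contradicts the simple trend.
(B) Sb (period 5, group 15) vs Pb (period 6, group 14): the stated order agrees with the simple trend.
(C) Te (period 5, group 16) vs Cs (period 6, group 1): the stated order agrees with the simple trend.
The exception is (A): the compact 2p subshell of O repels the added electron more than S's larger 3p does.

(A)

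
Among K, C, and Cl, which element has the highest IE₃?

C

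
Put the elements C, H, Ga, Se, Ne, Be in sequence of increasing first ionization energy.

H is in period 1, group 1; Be is in period 2, group 2; C is in period 2, group 14; Ne is in period 2, group 18; Ga is in period 4, group 13; Se is in period 4, group 16.
Removing the outermost electron gets harder across a period and easier down a group.
Neither a single period nor a single group — weigh both effects.
Be > Ga: the two effects oppose for this pair; the down-group effect wins (900 vs 579 kJ/mol).
Se > Be: period and group pull opposite ways; the across-period shift dominates (941 vs 900 kJ/mol).
C > Se: period and group pull opposite ways; the down-group shift dominates (1086 vs 941 kJ/mol).
H > C: period and group pull opposite ways; the down-group shift dominates (1312 vs 1086 kJ/mol).
Ne > H: the two effects oppose for this pair; the across-period effect wins (2081 vs 1312 kJ/mol).
Approximate values (kJ/mol): H 1312, Be 900, C 1086, Ne 2081, Ga 579, Se 941.
So from lowest to highest: Ga < Be < Se < C < H < Ne.

Ga < Be < Se < C < H < Ne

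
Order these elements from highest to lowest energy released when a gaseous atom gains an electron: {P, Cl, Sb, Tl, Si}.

Cl > Si > Sb > P > Tl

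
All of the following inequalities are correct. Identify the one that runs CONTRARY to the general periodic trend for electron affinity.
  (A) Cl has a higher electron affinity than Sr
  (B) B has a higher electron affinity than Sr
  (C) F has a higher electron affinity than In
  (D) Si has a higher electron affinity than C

The general trend: electron affinity increases across a period and decreases down a group.
(A) Cl (period 3, group 17) vs Sr (period 5, group 2): the stated order agrees with the simple trend.
(B) B (period 2, group 13) vs Sr (period 5, group 2): the stated order agrees with the simple trend.
(C) F (period 2, group 17) vs In (period 5, group 13): the stated order agrees with the simple trend.
(D) Si (period 3, group 14) vs C (period 2, group 14): the stated order contradicts the simple trend.
The exception is (D): Si's larger, more diffuse 3p orbitals accept an added electron slightly more readily than C's compact 2p.

(D)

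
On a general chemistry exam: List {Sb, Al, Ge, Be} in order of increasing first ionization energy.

Be is in period 2, group 2; Al is in period 3, group 13; Ge is in period 4, group 14; Sb is in period 5, group 15.
First ionization energy rises across a period (greater Z_eff holds electrons more tightly) and falls down a group (valence electrons are farther from the nucleus).
A diagonal step moves right (one effect) and down (the opposite effect) at once.
Ge > Al: period and group pull opposite ways; the across-period shift dominates (762 vs 578 kJ/mol).
Sb > Ge: the two effects oppose for this pair; the across-period effect wins (831 vs 762 kJ/mol).
Be > Sb: the two effects oppose for this pair; the down-group effect wins (900 vs 831 kJ/mol).
For reference (kJ/mol): Be 900, Al 578, Ge 762, Sb 831.
So from lowest to highest: Al < Ge < Sb < Be.

Al < Ge < Sb < Be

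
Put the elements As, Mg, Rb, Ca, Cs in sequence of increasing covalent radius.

As < Mg < Ca < Rb < Cs

Mg is in period 3, group 2; Ca is in period 4, group 2; As is in period 4, group 15; Rb is in period 5, group 1; Cs is in period 6, group 1.
Across a period the added protons contract the valence shell; down a group each new principal shell makes the atom larger.
Neither a single period nor a single group — weigh both effects.
Mg > As: the two effects oppose for this pair; the across-period effect wins (139 vs 121 pm).
Ca > Mg: they share group 2; the group trend gives Ca the larger value.
Rb > Ca: both effects reinforce here, so Rb is clearly the larger of the two.
Cs > Rb: Cs sits below Rb in group 1, so the down-group effect alone puts Cs larger.
Tabulated atomic radius (pm): Mg 139, Ca 171, As 121, Rb 210, Cs 232.
So from smallest to largest: As < Mg < Ca < Rb < Cs.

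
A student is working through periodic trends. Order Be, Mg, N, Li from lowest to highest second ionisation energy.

Mg < Be < N < Li

Consider each +1 ion: Be⁺ still has 1 valence electron; Mg⁺ still has 1 valence electron; N⁺ still has 4 valence electrons; Li⁺ is the bare [He] core.
Pulling an electron out of a noble-gas core costs far more than removing a remaining valence electron, so Li sits at the high end of IE_2.
Valence configurations: Be⁺ [He]2s¹, Mg⁺ [Ne]3s¹, N⁺ [He]2s²2p².
Approximate IE_2 values (kJ/mol): Be 1757, Mg 1451, N 2856, Li 7298.
Overall IE_2 order: Mg < Be < N < Li.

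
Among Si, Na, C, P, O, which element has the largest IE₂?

Na

After 1 electron has been removed, what remains? Si⁺ still has 3 valence electrons; Na⁺ is the bare [Ne] core; C⁺ still has 3 valence electrons; P⁺ still has 4 valence electrons; O⁺ still has 5 valence electrons.
Core electrons are held far more tightly than valence electrons, so Na tops the IE_2 order.
Valence configurations: Si⁺ [Ne]3s²3p¹, C⁺ [He]2s²2p¹, P⁺ [Ne]3s²3p², O⁺ [He]2s²2p³.
The numbers (kJ/mol): Si 1577, Na 4562, C 2353, P 1907, O 3388.
Overall IE_2 order: Si < P < C < O < Na.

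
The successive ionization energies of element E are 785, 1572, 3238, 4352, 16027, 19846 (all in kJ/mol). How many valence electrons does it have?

Look for the largest jump between consecutive ionization energies: IE5/IE4 ≈ 3.7, far larger than any earlier ratio.
That jump marks the point where a core electron is being removed. So the atom has 4 valence electrons.

4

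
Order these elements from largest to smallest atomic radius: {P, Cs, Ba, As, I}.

P is in period 3, group 15; As is in period 4, group 15; I is in period 5, group 17; Cs is in period 6, group 1; Ba is in period 6, group 2.
Across a period the added protons contract the valence shell; down a group each new principal shell makes the atom larger.
Here both period and group differ, so the two effects have to be weighed against each other.
As > P: As sits below P in group 15, so the down-group effect alone puts As larger.
I > As: the two effects oppose for this pair; the down-group effect wins (133 vs 121 pm).
Ba > I: relative to I, both the across-period and down-group shifts push Ba's atomic radius up.
Cs > Ba: both are in period 6; the period trend gives Cs the larger value.
Tabulated atomic radius (pm): P 111, As 121, I 133, Cs 232, Ba 196.
So from largest to smallest: Cs > Ba > I > As > P.

Cs, Ba, I, As, P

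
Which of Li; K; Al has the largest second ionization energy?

Li

IE_2 is the cost of taking one more electron from the +1 cation: Li⁺ is the bare [He] core; K⁺ is the bare [Ar] core; Al⁺ still has 2 valence electrons.
Core electrons are held far more tightly than valence electrons, so K and Li top the IE_2 order.
Approximate IE_2 values (kJ/mol): Li 7298, K 3052, Al 1817.
Overall IE_2 order: Al < K < Li.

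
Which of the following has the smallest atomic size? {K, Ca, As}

K is in period 4, group 1; Ca is in period 4, group 2; As is in period 4, group 15.
Across a period the added protons contract the valence shell; down a group each new principal shell makes the atom larger.
All lie in period 4, so atomic radius increases right to left.
The smallest atomic size among these belongs to As.

As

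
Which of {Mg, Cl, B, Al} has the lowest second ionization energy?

Mg

IE_2 is the cost of taking one more electron from the +1 cation: Mg⁺ still has 1 valence electron; Cl⁺ still has 6 valence electrons; B⁺ still has 2 valence electrons; Al⁺ still has 2 valence electrons.
All are still removing valence electrons, so compare the +1 ions as you would atoms: IE_2 generally rises across a period (higher Z_eff) and falls down a group (larger shell), subject to the usual subshell exceptions.
Valence configurations: Mg⁺ [Ne]3s¹, Cl⁺ [Ne]3s²3p⁴, B⁺ [He]2s², Al⁺ [Ne]3s².
The numbers (kJ/mol): Mg 1451, Cl 2298, B 2427, Al 1817.
Hence IE_2: Mg < Al < Cl < B.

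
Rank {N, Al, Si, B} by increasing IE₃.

IE_3 is the cost of taking one more electron from the +2 cation: N²⁺ still has 3 valence electrons; Al²⁺ still has 1 valence electron; Si²⁺ still has 2 valence electrons; B²⁺ still has 1 valence electron.
All are still removing valence electrons, so compare the +2 ions as you would atoms: IE_3 generally rises across a period (higher Z_eff) and falls down a group (larger shell), subject to the usual subshell exceptions.
Valence configurations: N²⁺ [He]2s²2p¹, Al²⁺ [Ne]3s¹, Si²⁺ [Ne]3s², B²⁺ [He]2s¹.
Tabulated IE_3 (kJ/mol): N 4578, Al 2745, Si 3232, B 3660.
Overall IE_3 order: Al < Si < B < N.

Al < Si < B < N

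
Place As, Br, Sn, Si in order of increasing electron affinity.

As < Sn < Si < Br

Si is in period 3, group 14; As is in period 4, group 15; Br is in period 4, group 17; Sn is in period 5, group 14.
Atoms with high Z_eff and room in the valence shell (especially the halogens) have the most exothermic electron affinities.
Neither a single period nor a single group — weigh both effects.
Sn > As: this pair runs against the simple trend — see the exception note.
Si > Sn: Si sits above Sn in group 14, so the down-group effect alone puts Si higher.
Br > Si: the two effects oppose for this pair; the across-period effect wins (325 vs 134 kJ/mol).
Note the exception: Sn has a higher electron affinity than As, contrary to the simple trend — adding an electron to As's half-filled np³ subshell costs electron-pairing energy.
Tabulated electron affinity (kJ/mol): Si 134, As 78, Br 325, Sn 107.
So from lowest to highest: As < Sn < Si < Br.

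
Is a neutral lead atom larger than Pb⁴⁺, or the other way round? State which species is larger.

Pb

Forming Pb⁴⁺ removes 4 electrons from Pb. Fewer electrons for the same nuclear charge means less shielding and a higher Z_eff on the remaining electrons.
A cation is smaller than its parent atom: Pb⁴⁺ < Pb.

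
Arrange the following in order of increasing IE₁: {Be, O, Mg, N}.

Mg < Be < O < N

Be is in period 2, group 2; N is in period 2, group 15; O is in period 2, group 16; Mg is in period 3, group 2.
Removing the outermost electron gets harder across a period and easier down a group.
Here both period and group differ, so the two effects have to be weighed against each other.
Be > Mg: Be sits above Mg in group 2, so the down-group effect alone puts Be higher.
O > Be: O lies to the right of Be in period 2, so the across-period effect alone puts O higher.
N > O: this pair runs against the simple trend — see the exception note.
Note the exception: N has a higher first ionization energy than O, contrary to the simple trend — pairing an electron in O's 2p⁴ costs repulsion energy, so O ionizes more easily than half-filled N (2p³).
Tabulated first ionization energy (kJ/mol): Be 900, N 1402, O 1314, Mg 738.
So from lowest to highest: Mg < Be < O < N.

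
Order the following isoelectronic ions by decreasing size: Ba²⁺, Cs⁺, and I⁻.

I⁻ > Cs⁺ > Ba²⁺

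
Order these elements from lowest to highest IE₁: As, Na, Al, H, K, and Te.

H is in period 1, group 1; Na is in period 3, group 1; Al is in period 3, group 13; K is in period 4, group 1; As is in period 4, group 15; Te is in period 5, group 16.
Across a period the outer electron is held more tightly (higher IE₁); down a group it sits in a higher shell, more shielded, and comes off more easily.
Neither a single period nor a single group — weigh both effects.
Na > K: they share group 1; the group trend gives Na the larger value.
Al > Na: Al lies to the right of Na in period 3, so the across-period effect alone puts Al higher.
Te > Al: period and group pull opposite ways; the across-period shift dominates (869 vs 578 kJ/mol).
As > Te: the two effects oppose for this pair; the down-group effect wins (947 vs 869 kJ/mol).
H > As: the two effects oppose for this pair; the down-group effect wins (1312 vs 947 kJ/mol).
For reference (kJ/mol): H 1312, Na 496, Al 578, K 419, As 947, Te 869.
So from lowest to highest: K < Na < Al < Te < As < H.

K < Na < Al < Te < As < H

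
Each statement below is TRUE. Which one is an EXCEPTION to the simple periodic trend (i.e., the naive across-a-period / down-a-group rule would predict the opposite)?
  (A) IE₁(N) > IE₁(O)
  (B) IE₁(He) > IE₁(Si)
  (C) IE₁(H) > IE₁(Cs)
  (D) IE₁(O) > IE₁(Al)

The general trend: IE₁ increases across a period and decreases down a group.
(A) N (period 2, group 15) vs O (period 2, group 16): the stated order contradicts the simple trend.
(B) He (period 1, group 18) vs Si (period 3, group 14): the stated order agrees with the simple trend.
(C) H (period 1, group 1) vs Cs (period 6, group 1): the stated order agrees with the simple trend.
(D) O (period 2, group 16) vs Al (period 3, group 13): the stated order agrees with the simple trend.
The exception is (A): pairing an electron in O's 2p⁴ costs repulsion energy, so O ionizes more easily than half-filled N (2p³).

(A)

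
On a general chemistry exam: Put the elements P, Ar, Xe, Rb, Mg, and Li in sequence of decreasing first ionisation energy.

Li is in period 2, group 1; Mg is in period 3, group 2; P is in period 3, group 15; Ar is in period 3, group 18; Rb is in period 5, group 1; Xe is in period 5, group 18.
Across a period the outer electron is held more tightly (higher IE₁); down a group it sits in a higher shell, more shielded, and comes off more easily.
Here both period and group differ, so the two effects have to be weighed against each other.
Li > Rb: they share group 1; the group trend gives Li the larger value.
Mg > Li: period and group pull opposite ways; the across-period shift dominates (738 vs 520 kJ/mol).
P > Mg: P lies to the right of Mg in period 3, so the across-period effect alone puts P higher.
Xe > P: period and group pull opposite ways; the across-period shift dominates (1170 vs 1012 kJ/mol).
Ar > Xe: they share group 18; the group trend gives Ar the larger value.
Approximate values (kJ/mol): Li 520, Mg 738, P 1012, Ar 1521, Rb 403, Xe 1170.
So from highest to lowest: Ar > Xe > P > Mg > Li > Rb.

Ar, Xe, P, Mg, Li, Rb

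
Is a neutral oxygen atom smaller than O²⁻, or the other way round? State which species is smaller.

Forming O²⁻ adds 2 electrons to O. More electron–electron repulsion in the same shell, with unchanged nuclear charge, lets the cloud expand.
An anion is larger than its parent atom: O²⁻ > O.

O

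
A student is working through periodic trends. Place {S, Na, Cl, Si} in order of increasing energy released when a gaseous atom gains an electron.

Na is in period 3, group 1; Si is in period 3, group 14; S is in period 3, group 16; Cl is in period 3, group 17.
Adding an electron releases more energy for atoms nearer the top right (short of the noble gases).
All lie in period 3, so electron affinity increases left to right.
So from lowest to highest: Na < Si < S < Cl.

Na, Si, S, Cl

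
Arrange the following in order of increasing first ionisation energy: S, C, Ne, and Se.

C is in period 2, group 14; Ne is in period 2, group 18; S is in period 3, group 16; Se is in period 4, group 16.
Across a period the outer electron is held more tightly (higher IE₁); down a group it sits in a higher shell, more shielded, and comes off more easily.
Here both period and group differ, so the two effects have to be weighed against each other.
S > Se: S sits above Se in group 16, so the down-group effect alone puts S higher.
C > S: the two effects oppose for this pair; the down-group effect wins (1086 vs 1000 kJ/mol).
Ne > C: both are in period 2; the period trend gives Ne the larger value.
Tabulated first ionization energy (kJ/mol): C 1086, Ne 2081, S 1000, Se 941.
So from lowest to highest: Se < S < C < Ne.

Se < S < C < Ne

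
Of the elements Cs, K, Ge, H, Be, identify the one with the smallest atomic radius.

H

H is in period 1, group 1; Be is in period 2, group 2; K is in period 4, group 1; Ge is in period 4, group 14; Cs is in period 6, group 1.
Across a period the added protons contract the valence shell; down a group each new principal shell makes the atom larger.
These span different periods and groups, so the two trends combine.
Be > H: the two effects oppose for this pair; the down-group effect wins (102 vs 32 pm).
Ge > Be: period and group pull opposite ways; the down-group shift dominates (121 vs 102 pm).
K > Ge: both are in period 4; the period trend gives K the larger value.
Cs > K: they share group 1; the group trend gives Cs the larger value.
Tabulated atomic radius (pm): H 32, Be 102, K 196, Ge 121, Cs 232.
The smallest atomic radius among these belongs to H.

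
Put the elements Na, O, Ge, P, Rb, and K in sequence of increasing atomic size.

Radius decreases left→right (rising Z_eff, same n) and increases top→bottom (higher n).
Here both period and group differ, so the two effects have to be weighed against each other.
P > O: relative to O, both the across-period and down-group shifts push P's atomic radius up.
Ge > P: relative to P, both the across-period and down-group shifts push Ge's atomic radius up.
Na > Ge: period and group pull opposite ways; the across-period shift dominates (155 vs 121 pm).
K > Na: they share group 1; the group trend gives K the larger value.
Rb > K: Rb sits below K in group 1, so the down-group effect alone puts Rb larger.
For reference (pm): O 63, Na 155, P 111, K 196, Ge 121, Rb 210.
So from smallest to largest: O < P < Ge < Na < K < Rb.

O < P < Ge < Na < K < Rb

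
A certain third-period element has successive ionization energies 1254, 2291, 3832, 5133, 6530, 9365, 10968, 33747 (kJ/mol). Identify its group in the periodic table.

Look for the largest jump between consecutive ionization energies: IE8/IE7 ≈ 3.1, far larger than any earlier ratio.
That jump marks the point where a core electron is being removed. So the atom has 7 valence electrons.
A main-group element with 7 valence electrons is in group 17.

Group 17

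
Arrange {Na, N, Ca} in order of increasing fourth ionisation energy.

The fourth ionization energy removes an electron from the +3 ion. For each element: Na³⁺ is already 2 electrons into the core; N³⁺ still has 2 valence electrons; Ca³⁺ is already 1 electron into the core.
Usually core removal costs more than valence removal, but here the competition is close: a tightly held n=2 valence electron can cost more to remove than an n=3 core electron, so the actual values have to decide it.
The numbers (kJ/mol): Na 9543, N 7475, Ca 6491.
Hence IE_4: Ca < N < Na.

Ca, N, Na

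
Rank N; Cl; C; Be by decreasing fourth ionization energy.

Be, N, C, Cl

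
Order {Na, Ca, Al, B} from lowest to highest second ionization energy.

After 1 electron has been removed, what remains? Na⁺ is the bare [Ne] core; Ca⁺ still has 1 valence electron; Al⁺ still has 2 valence electrons; B⁺ still has 2 valence electrons.
Pulling an electron out of a noble-gas core costs far more than removing a remaining valence electron, so Na sits at the high end of IE_2.
Valence configurations: Ca⁺ [Ar]4s¹, Al⁺ [Ne]3s², B⁺ [He]2s².
Approximate IE_2 values (kJ/mol): Na 4562, Ca 1145, Al 1817, B 2427.
Putting it together, IE_2: Ca < Al < B < Na.

Ca < Al < B < Na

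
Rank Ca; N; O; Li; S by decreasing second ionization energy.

Consider each +1 ion: Ca⁺ still has 1 valence electron; N⁺ still has 4 valence electrons; O⁺ still has 5 valence electrons; Li⁺ is the bare [He] core; S⁺ still has 5 valence electrons.
Core electrons are held far more tightly than valence electrons, so Li tops the IE_2 order.
Valence configurations: Ca⁺ [Ar]4s¹, N⁺ [He]2s²2p², O⁺ [He]2s²2p³, S⁺ [Ne]3s²3p³.
Tabulated IE_2 (kJ/mol): Ca 1145, N 2856, O 3388, Li 7298, S 2252.
So the second ionization energies run Ca < S < N < O < Li.

Li, O, N, S, Ca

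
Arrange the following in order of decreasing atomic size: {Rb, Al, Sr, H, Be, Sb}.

Rb > Sr > Sb > Al > Be > H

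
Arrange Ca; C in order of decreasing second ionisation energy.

C > Ca

IE_2 is the cost of taking one more electron from the +1 cation: Ca⁺ still has 1 valence electron; C⁺ still has 3 valence electrons.
All are still removing valence electrons, so compare the +1 ions as you would atoms: IE_2 generally rises across a period (higher Z_eff) and falls down a group (larger shell), subject to the usual subshell exceptions.
Valence configurations: Ca⁺ [Ar]4s¹, C⁺ [He]2s²2p¹.
Tabulated IE_2 (kJ/mol): Ca 1145, C 2353.
Putting it together, IE_2: Ca < C.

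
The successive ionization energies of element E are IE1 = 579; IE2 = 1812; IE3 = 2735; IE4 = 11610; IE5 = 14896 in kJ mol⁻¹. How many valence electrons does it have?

Look for the largest jump between consecutive ionization energies: IE4/IE3 ≈ 4.2, far larger than any earlier ratio.
That jump marks the point where a core electron is being removed. So the atom has 3 valence electrons.

3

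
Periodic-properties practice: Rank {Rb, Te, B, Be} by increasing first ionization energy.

Be is in period 2, group 2; B is in period 2, group 13; Rb is in period 5, group 1; Te is in period 5, group 16.
Across a period the outer electron is held more tightly (higher IE₁); down a group it sits in a higher shell, more shielded, and comes off more easily.
These span different periods and groups, so the two trends combine.
B > Rb: both effects reinforce here, so B is clearly the higher of the two.
Te > B: the two effects oppose for this pair; the across-period effect wins (869 vs 801 kJ/mol).
Be > Te: period and group pull opposite ways; the down-group shift dominates (900 vs 869 kJ/mol).
Note the exception: Be has a higher first ionization energy than B, contrary to the simple trend — removing B's lone 2p electron is easier than breaking Be's filled 2s².
Tabulated first ionization energy (kJ/mol): Be 900, B 801, Rb 403, Te 869.
So from lowest to highest: Rb < B < Te < Be.

Rb < B < Te < Be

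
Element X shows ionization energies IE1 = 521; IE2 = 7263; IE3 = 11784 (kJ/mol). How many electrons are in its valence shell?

1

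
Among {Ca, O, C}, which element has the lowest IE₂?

Ca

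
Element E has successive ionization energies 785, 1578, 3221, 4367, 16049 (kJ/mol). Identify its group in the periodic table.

Group 14

Look for the largest jump between consecutive ionization energies: IE5/IE4 ≈ 3.7, far larger than any earlier ratio.
That jump marks the point where a core electron is being removed. So the atom has 4 valence electrons.
A main-group element with 4 valence electrons is in group 14.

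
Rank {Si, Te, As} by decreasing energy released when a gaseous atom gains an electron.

Te > Si > As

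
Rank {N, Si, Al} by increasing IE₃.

Consider each +2 ion: N²⁺ still has 3 valence electrons; Si²⁺ still has 2 valence electrons; Al²⁺ still has 1 valence electron.
All are still removing valence electrons, so compare the +2 ions as you would atoms: IE_3 generally rises across a period (higher Z_eff) and falls down a group (larger shell), subject to the usual subshell exceptions.
Valence configurations: N²⁺ [He]2s²2p¹, Si²⁺ [Ne]3s², Al²⁺ [Ne]3s¹.
Approximate IE_3 values (kJ/mol): N 4578, Si 3232, Al 2745.
Putting it together, IE_3: Al < Si < N.

Al, Si, N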